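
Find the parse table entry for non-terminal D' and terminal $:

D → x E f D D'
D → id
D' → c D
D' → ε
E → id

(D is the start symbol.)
To find M[D', $], we find productions for D' where $ is in the predict set (PREDICT(N → α) = (FIRST(α) \ {ε}) ∪ (FOLLOW(N) if α ⇒* ε)).

Relevant sets:
  FOLLOW(D') = { $, 'c' }

D' → c D: PREDICT = { 'c' }
D' → ε: PREDICT = { $, 'c' }
  $ is in predict set, so this production goes in M[D', $]

M[D', $] = D' → ε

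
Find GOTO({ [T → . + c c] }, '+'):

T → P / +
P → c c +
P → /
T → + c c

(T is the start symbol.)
GOTO(I, '+') = CLOSURE({ [A → αX.β] : [A → α.Xβ] ∈ I, X = '+' })

Items with dot before '+', with the dot advanced:
  [T → . + c c] → [T → + . c c]
Closure adds nothing (no advanced item has the dot before a non-terminal).

GOTO = { [T → + . c c] }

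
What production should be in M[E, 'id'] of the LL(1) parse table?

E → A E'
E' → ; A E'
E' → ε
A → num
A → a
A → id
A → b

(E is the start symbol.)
To find M[E, 'id'], we find productions for E where 'id' is in the predict set (PREDICT(N → α) = (FIRST(α) \ {ε}) ∪ (FOLLOW(N) if α ⇒* ε)).

Relevant sets:
  FIRST(A) = { 'a', 'b', 'id', 'num' }

E → A E': PREDICT = { 'a', 'b', 'id', 'num' }
  'id' is in predict set, so this production goes in M[E, 'id']

M[E, 'id'] = E → A E'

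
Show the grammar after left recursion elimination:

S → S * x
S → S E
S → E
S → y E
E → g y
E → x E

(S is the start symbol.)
S → E S'
S → y E S'
S' → * x S'
S' → E S'
S' → ε
E → g y
E → x E

S is directly left-recursive. The standard transformation for
  A → A α₁ | ... | A α_m | β₁ | ... | β_n
is
  A  → β₁ A' | ... | β_n A'
  A' → α₁ A' | ... | α_m A' | ε

S → E becomes S → E S'
S → y E becomes S → y E S'
S → S * x becomes S' → * x S'
S → S E becomes S' → E S'
Add S' → ε

Productions for other non-terminals are unchanged:
  E → g y
  E → x E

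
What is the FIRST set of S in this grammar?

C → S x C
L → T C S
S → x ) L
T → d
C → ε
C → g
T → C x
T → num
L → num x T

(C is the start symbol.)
To compute FIRST(S), examine every production with S on the left-hand side, reading each right-hand side left to right until a non-nullable symbol is reached.

From S → x ) L:
  - x is a terminal: add 'x' and stop

Collecting: FIRST(S) = { 'x' }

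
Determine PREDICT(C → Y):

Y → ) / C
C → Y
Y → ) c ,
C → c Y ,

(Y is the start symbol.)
PREDICT(C → Y) = (FIRST(RHS) \ {ε}) ∪ (FOLLOW(C) if ε ∈ FIRST(RHS), i.e. RHS ⇒* ε)
FIRST(Y) = { ')' }
FIRST(Y) = { ')' }
ε ∉ FIRST(Y), so FOLLOW(C) is not added.
PREDICT(C → Y) = { ')' }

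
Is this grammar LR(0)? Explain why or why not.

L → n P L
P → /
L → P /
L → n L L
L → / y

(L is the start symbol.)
A grammar is LR(0) if no state in the canonical LR(0) collection has:
  - both a shift item (dot before a terminal) and a complete item (shift-reduce conflict), or
  - two or more complete items (reduce-reduce conflict; the accept item [L' → L .] counts as a complete item here).

Augment with L' → L and build the canonical LR(0) collection (I0 = CLOSURE({[L' → . L]}), then GOTO on every symbol after a dot until no new states appear). It has 12 states:
  I0: { [L → . / y], [L → . P /], [L → . n L L], [L → . n P L], [L' → . L], [P → . /] }  — shift
  I1: { [L → / . y], [P → / .] }  — shift, reduce
  I2: { [L' → L .] }  — accept
  I3: { [L → P . /] }  — shift
  I4: { [L → . / y], [L → . P /], [L → . n L L], [L → . n P L], [L → n . L L], [L → n . P L], [P → . /] }  — shift
  I5: { [L → . / y], [L → . P /], [L → . n L L], [L → . n P L], [L → n L . L], [P → . /] }  — shift
  I6: { [L → . / y], [L → . P /], [L → . n L L], [L → . n P L], [L → P . /], [L → n P . L], [P → . /] }  — shift
  I7: { [L → / . y], [L → P / .], [P → / .] }  — shift, 2 reduces
  I8: { [L → n P L .] }  — reduce
  I9: { [L → / y .] }  — reduce
  I10: { [L → n L L .] }  — reduce
  I11: { [L → P / .] }  — reduce

Conflict in state I1:
  Shift-reduce conflict between [P → / .] and [L → / . y]
So the grammar is NOT LR(0).

Answer: No. Shift-reduce conflict between [P → / .] and [L → / . y]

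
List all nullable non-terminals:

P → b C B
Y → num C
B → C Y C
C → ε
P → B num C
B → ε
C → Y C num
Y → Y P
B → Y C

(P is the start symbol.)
ε-productions: C → ε, B → ε
So C, B are immediately nullable.
No further non-terminal can be added: every production for the remaining non-terminals contains a terminal or a non-nullable non-terminal.
Nullable = { 'B', 'C' }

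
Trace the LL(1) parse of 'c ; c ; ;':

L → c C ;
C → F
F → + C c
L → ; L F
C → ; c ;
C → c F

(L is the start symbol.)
LL(1) parsing maintains a stack (initially the start symbol over $) and the input. At each step: if the stack top is a terminal, match it against the current input token; if it is a non-terminal N, replace it with the RHS of M[N, lookahead] (the unique production whose predict set contains the lookahead).

Stack is shown with the top on the left.

Stack      Input        Action
------------------------------
L $        c ; c ; ; $  output L → c C ;
c C ; $    c ; c ; ; $  match 'c'
C ; $      ; c ; ; $    output C → ; c ;
; c ; ; $  ; c ; ; $    match ';'
c ; ; $    c ; ; $      match 'c'
; ; $      ; ; $        match ';'
; $        ; $          match ';'
$          $            accept

The string is accepted.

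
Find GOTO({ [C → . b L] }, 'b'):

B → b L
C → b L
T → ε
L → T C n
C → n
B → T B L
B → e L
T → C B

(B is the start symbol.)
{ [C → . b L], [C → . n], [C → b . L], [L → . T C n], [T → . C B], [T → .] }

GOTO(I, 'b') = CLOSURE({ [A → αX.β] : [A → α.Xβ] ∈ I, X = 'b' })

Items with dot before 'b', with the dot advanced:
  [C → . b L] → [C → b . L]
Closure of the advanced items:
  [C → b . L] has the dot before L: add [L → . T C n]
  [L → . T C n] has the dot before T: add [T → .], [T → . C B]
  [T → . C B] has the dot before C: add [C → . b L], [C → . n]

GOTO = { [C → . b L], [C → . n], [C → b . L], [L → . T C n], [T → . C B], [T → .] }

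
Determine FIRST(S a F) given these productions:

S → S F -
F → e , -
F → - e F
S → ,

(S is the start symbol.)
FIRST sets of the non-terminals involved (from the grammar, by fixed-point iteration):
  FIRST(S) = { ',' }

To compute FIRST(S a F), process the symbols left to right:
Symbol S is a non-terminal. Add FIRST(S) \ {ε} = { ',' }
S is not nullable (ε ∉ FIRST(S)), so stop here.
FIRST(S a F) = { ',' }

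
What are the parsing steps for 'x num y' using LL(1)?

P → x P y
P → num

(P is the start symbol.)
LL(1) parsing maintains a stack (initially the start symbol over $) and the input. At each step: if the stack top is a terminal, match it against the current input token; if it is a non-terminal N, replace it with the RHS of M[N, lookahead] (the unique production whose predict set contains the lookahead).

Stack is shown with the top on the left.

Stack    Input      Action
--------------------------
P $      x num y $  output P → x P y
x P y $  x num y $  match 'x'
P y $    num y $    output P → num
num y $  num y $    match 'num'
y $      y $        match 'y'
$        $          accept

The string is accepted.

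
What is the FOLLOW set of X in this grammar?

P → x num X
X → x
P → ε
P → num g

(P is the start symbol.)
In P → x num X: X is at the end, add FOLLOW(P)

The FOLLOW sets referred to above (computed the same way, to a fixed point):
  FOLLOW(P) = { $ }

Taking the union: FOLLOW(X) = { $ }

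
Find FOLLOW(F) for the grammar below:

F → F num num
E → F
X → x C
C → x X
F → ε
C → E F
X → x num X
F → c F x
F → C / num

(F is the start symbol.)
{ $, '/', 'c', 'num', 'x' }

To compute FOLLOW(F), find every occurrence of F on a right-hand side N → α F β: add FIRST(β) \ {ε}, and if β is empty or nullable also add FOLLOW(N). Iterate to a fixed point.

F is the start symbol, so $ ∈ FOLLOW(F).
In F → F num num: F is followed by num num, add FIRST(num num) \ {ε} = { 'num' }
In E → F: F is at the end, add FOLLOW(E)
In C → E F: F is at the end, add FOLLOW(C)
In F → c F x: F is followed by x, add FIRST(x) \ {ε} = { 'x' }

The FOLLOW sets referred to above (computed the same way, to a fixed point):
  FOLLOW(E) = { '/', 'c', 'num', 'x' }
  FOLLOW(C) = { '/' }

Taking the union: FOLLOW(F) = { $, '/', 'c', 'num', 'x' }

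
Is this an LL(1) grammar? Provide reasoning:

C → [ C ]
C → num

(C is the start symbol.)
Yes, the grammar is LL(1).

For C:
  PREDICT(C → '[' C ']') = { '[' }
  PREDICT(C → num) = { 'num' }

All predict sets are disjoint. The grammar IS LL(1).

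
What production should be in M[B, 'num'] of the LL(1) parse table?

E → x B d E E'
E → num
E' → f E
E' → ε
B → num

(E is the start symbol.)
To find M[B, 'num'], we find productions for B where 'num' is in the predict set (PREDICT(N → α) = (FIRST(α) \ {ε}) ∪ (FOLLOW(N) if α ⇒* ε)).

B → num: PREDICT = { 'num' }
  'num' is in predict set, so this production goes in M[B, 'num']

M[B, 'num'] = B → num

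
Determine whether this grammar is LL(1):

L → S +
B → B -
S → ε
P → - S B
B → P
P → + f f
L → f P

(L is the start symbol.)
Relevant sets:
  FIRST(S) = { ε }
  FIRST(B) = { '+', '-' }
  FIRST(P) = { '+', '-' }

For L:
  PREDICT(L → S '+') = { '+' }
  PREDICT(L → f P) = { 'f' }
For B:
  PREDICT(B → B '-') = { '+', '-' }
  PREDICT(B → P) = { '+', '-' }
For P:
  PREDICT(P → '-' S B) = { '-' }
  PREDICT(P → '+' f f) = { '+' }
S has a single production, so nothing to check there.

Conflict found: Predict set conflict for B: { '+', '-' }
The grammar is NOT LL(1).

Answer: No. Predict set conflict for B: { '+', '-' }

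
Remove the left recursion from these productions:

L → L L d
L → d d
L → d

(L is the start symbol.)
L is directly left-recursive. The standard transformation for
  A → A α₁ | ... | A α_m | β₁ | ... | β_n
is
  A  → β₁ A' | ... | β_n A'
  A' → α₁ A' | ... | α_m A' | ε

L → d d becomes L → d d L'
L → d becomes L → d L'
L → L L d becomes L' → L d L'
Add L' → ε

Resulting grammar:
L → d d L'
L → d L'
L' → L d L'
L' → ε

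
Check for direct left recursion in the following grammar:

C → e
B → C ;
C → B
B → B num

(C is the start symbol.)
Yes, B is left-recursive

Direct left recursion occurs when N → N α for some non-terminal N (the right-hand side begins with the left-hand side itself).

C → e: starts with e
B → C ;: starts with C
C → B: starts with B
B → B num: LEFT RECURSIVE (starts with B)

The grammar has direct left recursion on: B.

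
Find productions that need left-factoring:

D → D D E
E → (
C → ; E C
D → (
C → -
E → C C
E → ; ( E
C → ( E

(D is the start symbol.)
No, left-factoring is not needed

Left-factoring is needed when two productions for the same non-terminal
share a common prefix on the right-hand side.

Productions for D:
  D → D D E
  D → (
Productions for E:
  E → (
  E → C C
  E → ; ( E
Productions for C:
  C → ; E C
  C → -
  C → ( E

No common prefixes found.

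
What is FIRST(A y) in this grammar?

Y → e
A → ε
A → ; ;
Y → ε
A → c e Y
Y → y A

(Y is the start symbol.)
FIRST sets of the non-terminals involved (from the grammar, by fixed-point iteration):
  FIRST(A) = { ';', 'c', ε }

To compute FIRST(A y), process the symbols left to right:
Symbol A is a non-terminal. Add FIRST(A) \ {ε} = { ';', 'c' }
A is nullable (ε ∈ FIRST(A)), continue to the next symbol.
Symbol y is a terminal. Add 'y' and stop.
FIRST(A y) = { ';', 'c', 'y' }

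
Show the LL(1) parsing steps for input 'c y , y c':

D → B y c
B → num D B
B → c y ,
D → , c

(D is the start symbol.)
Stack is shown with the top on the left.

Stack        Input        Action
--------------------------------
D $          c y , y c $  output D → B y c
B y c $      c y , y c $  output B → c y ,
c y , y c $  c y , y c $  match 'c'
y , y c $    y , y c $    match 'y'
, y c $      , y c $      match ','
y c $        y c $        match 'y'
c $          c $          match 'c'
$            $            accept

The string is accepted.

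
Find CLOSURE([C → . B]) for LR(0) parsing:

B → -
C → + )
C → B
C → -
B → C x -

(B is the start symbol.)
{ [B → . -], [B → . C x -], [C → . + )], [C → . -], [C → . B] }

To compute CLOSURE, for each item [A → α.Bβ] where B is a non-terminal, add [B → .γ] for all productions B → γ; repeat for the newly added items until nothing changes.

Start with: [C → . B]
  [C → . B] has the dot before B: add [B → . -], [B → . C x -]
  [B → . C x -] has the dot before C: add [C → . + )], [C → . -]
No further items can be added.

CLOSURE = { [B → . -], [B → . C x -], [C → . + )], [C → . -], [C → . B] }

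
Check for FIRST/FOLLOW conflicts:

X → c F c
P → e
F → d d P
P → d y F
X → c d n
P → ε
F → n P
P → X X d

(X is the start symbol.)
Yes. P → X X d with FOLLOW(P) on { 'c' }

Nullable non-terminals: P.
FIRST sets used below: FIRST(X) = { 'c' }

P: nullable alternative(s) P → ε; FOLLOW(P) = { 'c' }
  P → e: FIRST \ {ε} = { 'e' } — disjoint from FOLLOW(P)
  P → d y F: FIRST \ {ε} = { 'd' } — disjoint from FOLLOW(P)
  P → ε: FIRST \ {ε} = { } — this is the only nullable alternative, skip
  P → X X d: FIRST \ {ε} = { 'c' } — overlaps FOLLOW(P) on { 'c' }: CONFLICT

F, X have no nullable alternative, so no FIRST/FOLLOW check is needed there.

So the grammar has 1 FIRST/FOLLOW conflict (marked CONFLICT above).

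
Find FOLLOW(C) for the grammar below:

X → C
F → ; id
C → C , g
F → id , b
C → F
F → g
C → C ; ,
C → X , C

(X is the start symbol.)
To compute FOLLOW(C), find every occurrence of C on a right-hand side N → α C β: add FIRST(β) \ {ε}, and if β is empty or nullable also add FOLLOW(N). Iterate to a fixed point.

In X → C: C is at the end, add FOLLOW(X)
In C → C , g: C is followed by ',' g, add FIRST(',' g) \ {ε} = { ',' }
In C → C ; ,: C is followed by ';' ',', add FIRST(';' ',') \ {ε} = { ';' }
In C → X , C: C is at the end; this adds FOLLOW(C) to itself — nothing new

The FOLLOW sets referred to above (computed the same way, to a fixed point):
  FOLLOW(X) = { $, ',' }

Taking the union: FOLLOW(C) = { $, ',', ';' }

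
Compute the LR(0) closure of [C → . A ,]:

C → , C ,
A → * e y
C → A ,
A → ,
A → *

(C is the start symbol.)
{ [A → . * e y], [A → . *], [A → . ,], [C → . A ,] }

Start with: [C → . A ,]
  [C → . A ,] has the dot before A: add [A → . * e y], [A → . ,], [A → . *]
No further items can be added.

CLOSURE = { [A → . * e y], [A → . *], [A → . ,], [C → . A ,] }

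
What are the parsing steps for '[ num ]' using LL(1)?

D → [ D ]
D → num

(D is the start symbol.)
LL(1) parsing maintains a stack (initially the start symbol over $) and the input. At each step: if the stack top is a terminal, match it against the current input token; if it is a non-terminal N, replace it with the RHS of M[N, lookahead] (the unique production whose predict set contains the lookahead).

Stack is shown with the top on the left.

Stack    Input      Action
--------------------------
D $      [ num ] $  output D → [ D ]
[ D ] $  [ num ] $  match '['
D ] $    num ] $    output D → num
num ] $  num ] $    match 'num'
] $      ] $        match ']'
$        $          accept

The string is accepted.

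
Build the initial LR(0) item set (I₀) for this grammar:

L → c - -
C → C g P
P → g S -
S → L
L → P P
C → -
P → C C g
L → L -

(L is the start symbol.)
First, augment the grammar with L' → L
I₀ = CLOSURE({ [L' → . L] }):
  [L' → . L] has the dot before L: add [L → . c - -], [L → . P P], [L → . L -]
  [L → . P P] has the dot before P: add [P → . g S -], [P → . C C g]
  [P → . C C g] has the dot before C: add [C → . C g P], [C → . -]
No further items can be added.

I₀ = { [C → . -], [C → . C g P], [L → . L -], [L → . P P], [L → . c - -], [L' → . L], [P → . C C g], [P → . g S -] }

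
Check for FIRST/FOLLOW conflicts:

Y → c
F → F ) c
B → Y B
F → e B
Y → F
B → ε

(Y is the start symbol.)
A FIRST/FOLLOW conflict occurs when a non-terminal N has a nullable alternative N → β (β ⇒* ε) and another alternative N → α with FIRST(α) ∩ FOLLOW(N) ≠ ∅: on such a lookahead the parser cannot decide between expanding α and letting N vanish via β.

Nullable non-terminals: B.
FIRST sets used below: FIRST(Y) = { 'c', 'e' }

B: nullable alternative(s) B → ε; FOLLOW(B) = { $, ')', 'c', 'e' }
  B → Y B: FIRST \ {ε} = { 'c', 'e' } — overlaps FOLLOW(B) on { 'c', 'e' }: CONFLICT
  B → ε: FIRST \ {ε} = { } — this is the only nullable alternative, skip

F, Y have no nullable alternative, so no FIRST/FOLLOW check is needed there.

So the grammar has 1 FIRST/FOLLOW conflict (marked CONFLICT above).

Answer: Yes. B → Y B with FOLLOW(B) on { 'c', 'e' }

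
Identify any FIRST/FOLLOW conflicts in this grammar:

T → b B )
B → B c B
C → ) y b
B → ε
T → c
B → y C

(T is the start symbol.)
Yes. B → B c B with FOLLOW(B) on { 'c' }

A FIRST/FOLLOW conflict occurs when a non-terminal N has a nullable alternative N → β (β ⇒* ε) and another alternative N → α with FIRST(α) ∩ FOLLOW(N) ≠ ∅: on such a lookahead the parser cannot decide between expanding α and letting N vanish via β.

Nullable non-terminals: B.
FIRST sets used below: FIRST(B) = { 'c', 'y', ε }

B: nullable alternative(s) B → ε; FOLLOW(B) = { ')', 'c' }
  B → B c B: FIRST \ {ε} = { 'c', 'y' } — overlaps FOLLOW(B) on { 'c' }: CONFLICT
  B → ε: FIRST \ {ε} = { } — this is the only nullable alternative, skip
  B → y C: FIRST \ {ε} = { 'y' } — disjoint from FOLLOW(B)

C, T have no nullable alternative, so no FIRST/FOLLOW check is needed there.

So the grammar has 1 FIRST/FOLLOW conflict (marked CONFLICT above).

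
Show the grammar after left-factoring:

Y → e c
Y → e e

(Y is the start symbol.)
Left-factoring transforms A → αβ₁ | αβ₂ into A → αA' and A' → β₁ | β₂
(α is the longest common prefix among the alternatives). Repeat until
no nonterminal has two alternatives with a common prefix.

Round 1: Y has alternatives sharing prefix 'e'. Introduce Y': Y → e Y'
  Add: Y' → c
  Add: Y' → e

No remaining common prefixes — done.

Resulting grammar:
Y → e Y'
Y' → c
Y' → e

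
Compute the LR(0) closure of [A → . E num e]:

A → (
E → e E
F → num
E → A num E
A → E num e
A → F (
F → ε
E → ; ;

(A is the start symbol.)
{ [A → . (], [A → . E num e], [A → . F (], [E → . ; ;], [E → . A num E], [E → . e E], [F → . num], [F → .] }

Start with: [A → . E num e]
  [A → . E num e] has the dot before E: add [E → . e E], [E → . A num E], [E → . ; ;]
  [E → . A num E] has the dot before A: add [A → . (], [A → . F (]
  [A → . F (] has the dot before F: add [F → . num], [F → .]
No further items can be added.

CLOSURE = { [A → . (], [A → . E num e], [A → . F (], [E → . ; ;], [E → . A num E], [E → . e E], [F → . num], [F → .] }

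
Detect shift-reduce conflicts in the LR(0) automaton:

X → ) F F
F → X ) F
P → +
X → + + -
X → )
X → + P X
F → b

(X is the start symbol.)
A shift-reduce conflict occurs when an LR(0) state has both:
  - a complete (reduce) item [A → α .] (dot at the end), and
  - a shift item [B → β . c γ] (dot before a terminal).

Augment with X' → X and build the canonical LR(0) collection (I0 = CLOSURE({[X' → . X]}), then GOTO on every symbol after a dot until no new states appear). It has 14 states:
  I0: { [X → . ) F F], [X → . )], [X → . + + -], [X → . + P X], [X' → . X] }  — shift
  I1: { [F → . X ) F], [F → . b], [X → ) . F F], [X → ) .], [X → . ) F F], [X → . )], [X → . + + -], [X → . + P X] }  — shift, reduce
  I2: { [P → . +], [X → + . + -], [X → + . P X] }  — shift
  I3: { [X' → X .] }  — accept
  I4: { [P → + .], [X → + + . -] }  — shift, reduce
  I5: { [X → + P . X], [X → . ) F F], [X → . )], [X → . + + -], [X → . + P X] }  — shift
  I6: { [X → + P X .] }  — reduce
  I7: { [X → + + - .] }  — reduce
  I8: { [F → . X ) F], [F → . b], [X → ) F . F], [X → . ) F F], [X → . )], [X → . + + -], [X → . + P X] }  — shift
  I9: { [F → X . ) F] }  — shift
  I10: { [F → b .] }  — reduce
  I11: { [F → . X ) F], [F → . b], [F → X ) . F], [X → . ) F F], [X → . )], [X → . + + -], [X → . + P X] }  — shift
  I12: { [F → X ) F .] }  — reduce
  I13: { [X → ) F F .] }  — reduce

I1 contains reduce item [X → ) .] and shift items [F → . b], [X → . )], [X → . ) F F], [X → . + + -], [X → . + P X] — shift-reduce conflict.
I4 contains reduce item [P → + .] and shift item [X → + + . -] — shift-reduce conflict.

Answer: Yes — I1: [X → ) .] vs [F → . b]; I4: [P → + .] vs [X → + + . -]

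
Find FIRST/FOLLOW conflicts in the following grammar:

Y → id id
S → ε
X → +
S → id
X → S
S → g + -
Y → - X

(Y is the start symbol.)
No FIRST/FOLLOW conflicts.

A FIRST/FOLLOW conflict occurs when a non-terminal N has a nullable alternative N → β (β ⇒* ε) and another alternative N → α with FIRST(α) ∩ FOLLOW(N) ≠ ∅: on such a lookahead the parser cannot decide between expanding α and letting N vanish via β.

Nullable non-terminals: S, X.
FIRST sets used below: FIRST(S) = { 'g', 'id', ε }

S: nullable alternative(s) S → ε; FOLLOW(S) = { $ }
  S → ε: FIRST \ {ε} = { } — this is the only nullable alternative, skip
  S → id: FIRST \ {ε} = { 'id' } — disjoint from FOLLOW(S)
  S → g + -: FIRST \ {ε} = { 'g' } — disjoint from FOLLOW(S)

X: nullable alternative(s) X → S; FOLLOW(X) = { $ }
  X → +: FIRST \ {ε} = { '+' } — disjoint from FOLLOW(X)
  X → S: FIRST \ {ε} = { 'g', 'id' } — this is the only nullable alternative, skip

Y has no nullable alternative, so no FIRST/FOLLOW check is needed there.

No FIRST/FOLLOW conflicts found.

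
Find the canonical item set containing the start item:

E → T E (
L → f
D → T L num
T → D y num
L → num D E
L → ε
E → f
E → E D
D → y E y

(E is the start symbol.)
{ [D → . T L num], [D → . y E y], [E → . E D], [E → . T E (], [E → . f], [E' → . E], [T → . D y num] }

First, augment the grammar with E' → E
I₀ = CLOSURE({ [E' → . E] }):
  [E' → . E] has the dot before E: add [E → . T E (], [E → . f], [E → . E D]
  [E → . T E (] has the dot before T: add [T → . D y num]
  [T → . D y num] has the dot before D: add [D → . T L num], [D → . y E y]
No further items can be added.

I₀ = { [D → . T L num], [D → . y E y], [E → . E D], [E → . T E (], [E → . f], [E' → . E], [T → . D y num] }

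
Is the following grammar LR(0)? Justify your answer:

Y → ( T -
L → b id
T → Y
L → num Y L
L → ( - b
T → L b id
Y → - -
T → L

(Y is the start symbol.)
No. Shift-reduce conflict between [T → L .] and [T → L . b id]

Augment with Y' → Y and build the canonical LR(0) collection (I0 = CLOSURE({[Y' → . Y]}), then GOTO on every symbol after a dot until no new states appear). It has 21 states:
  I0: { [Y → . ( T -], [Y → . - -], [Y' → . Y] }  — shift
  I1: { [L → . ( - b], [L → . b id], [L → . num Y L], [T → . L b id], [T → . L], [T → . Y], [Y → ( . T -], [Y → . ( T -], [Y → . - -] }  — shift
  I2: { [Y → - . -] }  — shift
  I3: { [Y' → Y .] }  — accept
  I4: { [Y → - - .] }  — reduce
  I5: { [L → ( . - b], [L → . ( - b], [L → . b id], [L → . num Y L], [T → . L b id], [T → . L], [T → . Y], [Y → ( . T -], [Y → . ( T -], [Y → . - -] }  — shift
  I6: { [T → L . b id], [T → L .] }  — shift, reduce
  I7: { [Y → ( T . -] }  — shift
  I8: { [T → Y .] }  — reduce
  I9: { [L → b . id] }  — shift
  I10: { [L → num . Y L], [Y → . ( T -], [Y → . - -] }  — shift
  I11: { [L → . ( - b], [L → . b id], [L → . num Y L], [L → num Y . L] }  — shift
  I12: { [L → ( . - b] }  — shift
  I13: { [L → num Y L .] }  — reduce
  I14: { [L → ( - . b] }  — shift
  I15: { [L → ( - b .] }  — reduce
  I16: { [L → b id .] }  — reduce
  I17: { [Y → ( T - .] }  — reduce
  I18: { [T → L b . id] }  — shift
  I19: { [T → L b id .] }  — reduce
  I20: { [L → ( - . b], [Y → - . -] }  — shift

Conflict in state I6:
  Shift-reduce conflict between [T → L .] and [T → L . b id]
So the grammar is NOT LR(0).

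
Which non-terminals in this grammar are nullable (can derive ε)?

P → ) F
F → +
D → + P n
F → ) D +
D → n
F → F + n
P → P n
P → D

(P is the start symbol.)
None

There are no ε-productions, so no non-terminal can derive ε.
No non-terminals are nullable.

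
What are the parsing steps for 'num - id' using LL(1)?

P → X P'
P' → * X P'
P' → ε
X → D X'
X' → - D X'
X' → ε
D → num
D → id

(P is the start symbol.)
LL(1) parsing maintains a stack (initially the start symbol over $) and the input. At each step: if the stack top is a terminal, match it against the current input token; if it is a non-terminal N, replace it with the RHS of M[N, lookahead] (the unique production whose predict set contains the lookahead).

Stack is shown with the top on the left.

Stack        Input       Action
-------------------------------
P $          num - id $  output P → X P'
X P' $       num - id $  output X → D X'
D X' P' $    num - id $  output D → num
num X' P' $  num - id $  match 'num'
X' P' $      - id $      output X' → - D X'
- D X' P' $  - id $      match '-'
D X' P' $    id $        output D → id
id X' P' $   id $        match 'id'
X' P' $      $           output X' → ε
P' $         $           output P' → ε
$            $           accept

The string is accepted.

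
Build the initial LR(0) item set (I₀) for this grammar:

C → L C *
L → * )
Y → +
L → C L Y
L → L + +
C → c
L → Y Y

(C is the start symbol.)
{ [C → . L C *], [C → . c], [C' → . C], [L → . * )], [L → . C L Y], [L → . L + +], [L → . Y Y], [Y → . +] }

First, augment the grammar with C' → C
I₀ = CLOSURE({ [C' → . C] }):
  [C' → . C] has the dot before C: add [C → . L C *], [C → . c]
  [C → . L C *] has the dot before L: add [L → . * )], [L → . C L Y], [L → . L + +], [L → . Y Y]
  [L → . Y Y] has the dot before Y: add [Y → . +]
No further items can be added.

I₀ = { [C → . L C *], [C → . c], [C' → . C], [L → . * )], [L → . C L Y], [L → . L + +], [L → . Y Y], [Y → . +] }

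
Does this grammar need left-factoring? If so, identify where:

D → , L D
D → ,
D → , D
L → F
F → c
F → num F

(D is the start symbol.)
Yes, D has productions with common prefix ','

Left-factoring is needed when two productions for the same non-terminal
share a common prefix on the right-hand side.

Productions for D:
  D → , L D
  D → ,
  D → , D
Productions for F:
  F → c
  F → num F

Found common prefix ',' in productions for D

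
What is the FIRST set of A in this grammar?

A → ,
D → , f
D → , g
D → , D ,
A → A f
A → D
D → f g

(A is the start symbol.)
FIRST sets of the other non-terminals involved (by the same procedure, iterated to a fixed point):
  FIRST(D) = { ',', 'f' }

From A → ,:
  - ',' is a terminal: add ',' and stop
From A → A f:
  - A is the symbol being defined: contributes nothing new
    A is not nullable, so stop
From A → D:
  - D is a non-terminal: add FIRST(D) \ {ε} = { ',', 'f' }
    D is not nullable, so stop

Collecting: FIRST(A) = { ',', 'f' }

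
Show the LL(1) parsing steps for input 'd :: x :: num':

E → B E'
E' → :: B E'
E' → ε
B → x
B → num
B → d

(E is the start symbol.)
LL(1) parsing maintains a stack (initially the start symbol over $) and the input. At each step: if the stack top is a terminal, match it against the current input token; if it is a non-terminal N, replace it with the RHS of M[N, lookahead] (the unique production whose predict set contains the lookahead).

Stack is shown with the top on the left.

Stack      Input            Action
----------------------------------
E $        d :: x :: num $  output E → B E'
B E' $     d :: x :: num $  output B → d
d E' $     d :: x :: num $  match 'd'
E' $       :: x :: num $    output E' → :: B E'
:: B E' $  :: x :: num $    match '::'
B E' $     x :: num $       output B → x
x E' $     x :: num $       match 'x'
E' $       :: num $         output E' → :: B E'
:: B E' $  :: num $         match '::'
B E' $     num $            output B → num
num E' $   num $            match 'num'
E' $       $                output E' → ε
$          $                accept

The string is accepted.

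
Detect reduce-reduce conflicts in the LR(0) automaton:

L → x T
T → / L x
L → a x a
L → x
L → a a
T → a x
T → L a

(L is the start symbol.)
No reduce-reduce conflicts

Augment with L' → L and build the canonical LR(0) collection (I0 = CLOSURE({[L' → . L]}), then GOTO on every symbol after a dot until no new states appear). It has 15 states:
  I0: { [L → . a a], [L → . a x a], [L → . x T], [L → . x], [L' → . L] }  — shift
  I1: { [L' → L .] }  — accept
  I2: { [L → a . a], [L → a . x a] }  — shift
  I3: { [L → . a a], [L → . a x a], [L → . x T], [L → . x], [L → x . T], [L → x .], [T → . / L x], [T → . L a], [T → . a x] }  — shift, reduce
  I4: { [L → . a a], [L → . a x a], [L → . x T], [L → . x], [T → / . L x] }  — shift
  I5: { [T → L . a] }  — shift
  I6: { [L → x T .] }  — reduce
  I7: { [L → a . a], [L → a . x a], [T → a . x] }  — shift
  I8: { [L → a a .] }  — reduce
  I9: { [L → a x . a], [T → a x .] }  — shift, reduce
  I10: { [L → a x a .] }  — reduce
  I11: { [T → L a .] }  — reduce
  I12: { [T → / L . x] }  — shift
  I13: { [T → / L x .] }  — reduce
  I14: { [L → a x . a] }  — shift

No state contains more than one complete item.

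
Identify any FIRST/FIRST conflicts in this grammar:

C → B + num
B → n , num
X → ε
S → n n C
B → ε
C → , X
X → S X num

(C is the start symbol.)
FIRST sets of the non-terminals at (or reachable through a nullable prefix from) the front of some alternative:
  FIRST(B) = { 'n', ε }
  FIRST(S) = { 'n' }

Productions for C:
  C → B + num: FIRST = { '+', 'n' }
  C → , X: FIRST = { ',' }
Productions for B:
  B → n , num: FIRST = { 'n' }
  B → ε: FIRST = { ε }
Productions for X:
  X → ε: FIRST = { ε }
  X → S X num: FIRST = { 'n' }
S has only one production, so no FIRST/FIRST conflict is possible there.

All alternatives of each non-terminal have pairwise disjoint FIRST sets.

Answer: No FIRST/FIRST conflicts.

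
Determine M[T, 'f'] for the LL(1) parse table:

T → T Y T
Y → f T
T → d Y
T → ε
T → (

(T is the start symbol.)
T → T Y T, T → ε

To find M[T, 'f'], we find productions for T where 'f' is in the predict set (PREDICT(N → α) = (FIRST(α) \ {ε}) ∪ (FOLLOW(N) if α ⇒* ε)).

Relevant sets:
  FIRST(T) = { '(', 'd', 'f', ε }
  FIRST(Y) = { 'f' }
  FOLLOW(T) = { $, '(', 'd', 'f' }

T → T Y T: PREDICT = { '(', 'd', 'f' }
  'f' is in predict set, so this production goes in M[T, 'f']
T → d Y: PREDICT = { 'd' }
T → ε: PREDICT = { $, '(', 'd', 'f' }
  'f' is in predict set, so this production goes in M[T, 'f']
T → (: PREDICT = { '(' }

M[T, 'f'] = T → T Y T, T → ε  (a multiply-defined cell — the grammar is not LL(1))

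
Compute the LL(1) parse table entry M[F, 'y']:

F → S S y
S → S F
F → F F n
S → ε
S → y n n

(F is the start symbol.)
F → S S y, F → F F n

To find M[F, 'y'], we find productions for F where 'y' is in the predict set (PREDICT(N → α) = (FIRST(α) \ {ε}) ∪ (FOLLOW(N) if α ⇒* ε)).

Relevant sets:
  FIRST(S) = { 'y', ε }
  FIRST(F) = { 'y' }

F → S S y: PREDICT = { 'y' }
  'y' is in predict set, so this production goes in M[F, 'y']
F → F F n: PREDICT = { 'y' }
  'y' is in predict set, so this production goes in M[F, 'y']

M[F, 'y'] = F → S S y, F → F F n  (a multiply-defined cell — the grammar is not LL(1))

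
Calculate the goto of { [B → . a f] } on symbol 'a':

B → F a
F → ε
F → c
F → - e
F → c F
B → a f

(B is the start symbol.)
GOTO(I, 'a') = CLOSURE({ [A → αX.β] : [A → α.Xβ] ∈ I, X = 'a' })

Items with dot before 'a', with the dot advanced:
  [B → . a f] → [B → a . f]
Closure adds nothing (no advanced item has the dot before a non-terminal).

GOTO = { [B → a . f] }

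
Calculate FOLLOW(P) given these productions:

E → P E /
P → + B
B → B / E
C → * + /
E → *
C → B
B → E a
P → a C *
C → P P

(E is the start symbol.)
To compute FOLLOW(P), find every occurrence of P on a right-hand side N → α P β: add FIRST(β) \ {ε}, and if β is empty or nullable also add FOLLOW(N). Iterate to a fixed point.

In E → P E /: P is followed by E '/', add FIRST(E '/') \ {ε} = { '*', '+', 'a' }
In C → P P: P is followed by P, add FIRST(P) \ {ε} = { '+', 'a' }
In C → P P: P is at the end, add FOLLOW(C)

The FOLLOW sets referred to above (computed the same way, to a fixed point):
  FOLLOW(C) = { '*' }

Taking the union: FOLLOW(P) = { '*', '+', 'a' }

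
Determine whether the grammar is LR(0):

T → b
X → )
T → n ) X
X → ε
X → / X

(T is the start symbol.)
No. Shift-reduce conflict between [X → .] and [X → . )]

Augment with T' → T and build the canonical LR(0) collection (I0 = CLOSURE({[T' → . T]}), then GOTO on every symbol after a dot until no new states appear). It has 9 states:
  I0: { [T → . b], [T → . n ) X], [T' → . T] }  — shift
  I1: { [T' → T .] }  — accept
  I2: { [T → b .] }  — reduce
  I3: { [T → n . ) X] }  — shift
  I4: { [T → n ) . X], [X → . )], [X → . / X], [X → .] }  — shift, reduce
  I5: { [X → ) .] }  — reduce
  I6: { [X → . )], [X → . / X], [X → .], [X → / . X] }  — shift, reduce
  I7: { [T → n ) X .] }  — reduce
  I8: { [X → / X .] }  — reduce

Conflict in state I4:
  Shift-reduce conflict between [X → .] and [X → . )]
So the grammar is NOT LR(0).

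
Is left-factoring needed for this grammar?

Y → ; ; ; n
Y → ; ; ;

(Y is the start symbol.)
Left-factoring is needed when two productions for the same non-terminal
share a common prefix on the right-hand side.

Productions for Y:
  Y → ; ; ; n
  Y → ; ; ;

Found common prefix '; ; ;' in productions for Y

Answer: Yes, Y has productions with common prefix '; ; ;'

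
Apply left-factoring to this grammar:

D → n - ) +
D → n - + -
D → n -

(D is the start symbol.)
D → n - D'
D' → ) +
D' → + -
D' → ε

Left-factoring transforms A → αβ₁ | αβ₂ into A → αA' and A' → β₁ | β₂
(α is the longest common prefix among the alternatives). Repeat until
no nonterminal has two alternatives with a common prefix.

Round 1: D has alternatives sharing prefix 'n -'. Introduce D': D → n - D'
  Add: D' → ) +
  Add: D' → + -
  Add: D' → ε

No remaining common prefixes — done.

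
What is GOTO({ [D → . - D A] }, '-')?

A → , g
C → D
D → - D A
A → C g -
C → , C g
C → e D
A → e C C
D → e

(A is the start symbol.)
{ [D → - . D A], [D → . - D A], [D → . e] }

GOTO(I, '-') = CLOSURE({ [A → αX.β] : [A → α.Xβ] ∈ I, X = '-' })

Items with dot before '-', with the dot advanced:
  [D → . - D A] → [D → - . D A]
Closure of the advanced items:
  [D → - . D A] has the dot before D: add [D → . - D A], [D → . e]

GOTO = { [D → - . D A], [D → . - D A], [D → . e] }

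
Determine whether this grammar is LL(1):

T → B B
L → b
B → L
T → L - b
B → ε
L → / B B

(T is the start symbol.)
A grammar is LL(1) if for each non-terminal N with multiple productions, the predict sets of those productions are pairwise disjoint, where PREDICT(N → α) = (FIRST(α) \ {ε}) ∪ (FOLLOW(N) if α ⇒* ε).

Relevant sets:
  FIRST(B) = { '/', 'b', ε }
  FIRST(L) = { '/', 'b' }
  FOLLOW(T) = { $ }
  FOLLOW(B) = { $, '-', '/', 'b' }

For T:
  PREDICT(T → B B) = { $, '/', 'b' }
  PREDICT(T → L '-' b) = { '/', 'b' }
For L:
  PREDICT(L → b) = { 'b' }
  PREDICT(L → '/' B B) = { '/' }
For B:
  PREDICT(B → L) = { '/', 'b' }
  PREDICT(B → ε) = { $, '-', '/', 'b' }

Conflict found: Predict set conflict for T: { '/', 'b' }
The grammar is NOT LL(1).

Answer: No. Predict set conflict for T: { '/', 'b' }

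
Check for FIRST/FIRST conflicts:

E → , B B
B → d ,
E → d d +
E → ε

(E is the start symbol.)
No FIRST/FIRST conflicts.

Productions for E:
  E → , B B: FIRST = { ',' }
  E → d d +: FIRST = { 'd' }
  E → ε: FIRST = { ε }
B has only one production, so no FIRST/FIRST conflict is possible there.

All alternatives of each non-terminal have pairwise disjoint FIRST sets.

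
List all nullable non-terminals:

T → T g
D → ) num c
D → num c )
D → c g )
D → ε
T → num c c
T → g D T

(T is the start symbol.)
ε-productions: D → ε
So D is immediately nullable.
No further non-terminal can be added: every production for the remaining non-terminals contains a terminal or a non-nullable non-terminal.
Nullable = { 'D' }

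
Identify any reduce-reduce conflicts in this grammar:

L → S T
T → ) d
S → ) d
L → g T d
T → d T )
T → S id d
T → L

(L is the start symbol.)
Yes — I16: [S → ) d .] vs [T → ) d .]

Augment with L' → L and build the canonical LR(0) collection (I0 = CLOSURE({[L' → . L]}), then GOTO on every symbol after a dot until no new states appear). It has 18 states:
  I0: { [L → . S T], [L → . g T d], [L' → . L], [S → . ) d] }  — shift
  I1: { [S → ) . d] }  — shift
  I2: { [L' → L .] }  — accept
  I3: { [L → . S T], [L → . g T d], [L → S . T], [S → . ) d], [T → . ) d], [T → . L], [T → . S id d], [T → . d T )] }  — shift
  I4: { [L → . S T], [L → . g T d], [L → g . T d], [S → . ) d], [T → . ) d], [T → . L], [T → . S id d], [T → . d T )] }  — shift
  I5: { [S → ) . d], [T → ) . d] }  — shift
  I6: { [T → L .] }  — reduce
  I7: { [L → . S T], [L → . g T d], [L → S . T], [S → . ) d], [T → . ) d], [T → . L], [T → . S id d], [T → . d T )], [T → S . id d] }  — shift
  I8: { [L → g T . d] }  — shift
  I9: { [L → . S T], [L → . g T d], [S → . ) d], [T → . ) d], [T → . L], [T → . S id d], [T → . d T )], [T → d . T )] }  — shift
  I10: { [T → d T . )] }  — shift
  I11: { [T → d T ) .] }  — reduce
  I12: { [L → g T d .] }  — reduce
  I13: { [L → S T .] }  — reduce
  I14: { [T → S id . d] }  — shift
  I15: { [T → S id d .] }  — reduce
  I16: { [S → ) d .], [T → ) d .] }  — 2 reduces
  I17: { [S → ) d .] }  — reduce

I16 contains complete items [S → ) d .], [T → ) d .] — reduce-reduce conflict.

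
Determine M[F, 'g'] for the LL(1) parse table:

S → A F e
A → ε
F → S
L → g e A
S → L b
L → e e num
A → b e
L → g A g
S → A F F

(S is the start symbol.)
F → S

To find M[F, 'g'], we find productions for F where 'g' is in the predict set (PREDICT(N → α) = (FIRST(α) \ {ε}) ∪ (FOLLOW(N) if α ⇒* ε)).

Relevant sets:
  FIRST(S) = { 'b', 'e', 'g' }

F → S: PREDICT = { 'b', 'e', 'g' }
  'g' is in predict set, so this production goes in M[F, 'g']

M[F, 'g'] = F → S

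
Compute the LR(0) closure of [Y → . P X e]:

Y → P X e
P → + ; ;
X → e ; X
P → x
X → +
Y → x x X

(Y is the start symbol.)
To compute CLOSURE, for each item [A → α.Bβ] where B is a non-terminal, add [B → .γ] for all productions B → γ; repeat for the newly added items until nothing changes.

Start with: [Y → . P X e]
  [Y → . P X e] has the dot before P: add [P → . + ; ;], [P → . x]
No further items can be added.

CLOSURE = { [P → . + ; ;], [P → . x], [Y → . P X e] }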